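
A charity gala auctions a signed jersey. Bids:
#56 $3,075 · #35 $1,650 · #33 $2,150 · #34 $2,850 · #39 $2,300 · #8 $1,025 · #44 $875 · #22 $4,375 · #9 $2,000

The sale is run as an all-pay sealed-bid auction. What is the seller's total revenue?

Total revenue: $20,300

Sorting bids: 4,375 (#22) > 3,075 (#56) > 2,850 (#34) > 2,300 (#39) > 2,150 (#33) > 2,000 (#9) > …
#22 wins with the top bid; all bids are sunk regardless.
Every bidder forfeits their bid regardless of winning.
Revenue = 3,075 + 1,650 + 2,150 + 2,850 + 2,300 + 1,025 + 875 + 4,375 + 2,000 = $20,300.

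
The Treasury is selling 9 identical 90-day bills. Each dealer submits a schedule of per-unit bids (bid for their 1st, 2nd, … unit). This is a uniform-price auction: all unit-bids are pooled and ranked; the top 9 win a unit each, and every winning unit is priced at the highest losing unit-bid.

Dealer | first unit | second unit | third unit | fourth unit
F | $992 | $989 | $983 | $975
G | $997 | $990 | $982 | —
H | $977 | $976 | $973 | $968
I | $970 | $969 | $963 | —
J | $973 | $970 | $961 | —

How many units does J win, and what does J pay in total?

Merging the schedules and taking the best 9: 997 (G-1), 992 (F-1), 990 (G-2), 989 (F-2), 983 (F-3), 982 (G-3), 977 (H-1), 976 (H-2), 975 (F-4)
Highest rejected unit-bid = $973.
J wins 0 unit(s) at $973 each.

J: 0 units, pays $0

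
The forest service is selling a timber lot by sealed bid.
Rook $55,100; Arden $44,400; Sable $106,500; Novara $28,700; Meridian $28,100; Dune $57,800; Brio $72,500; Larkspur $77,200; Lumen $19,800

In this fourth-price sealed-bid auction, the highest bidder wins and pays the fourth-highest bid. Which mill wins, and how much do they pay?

Sable pays $57,800

Bids in order: 106,500 (Sable) > 77,200 (Larkspur) > 72,500 (Brio) > 57,800 (Dune) > 55,100 (Rook) > 44,400 (Arden) > …
Sable wins; payment is bid #4 in the ranking = $57,800.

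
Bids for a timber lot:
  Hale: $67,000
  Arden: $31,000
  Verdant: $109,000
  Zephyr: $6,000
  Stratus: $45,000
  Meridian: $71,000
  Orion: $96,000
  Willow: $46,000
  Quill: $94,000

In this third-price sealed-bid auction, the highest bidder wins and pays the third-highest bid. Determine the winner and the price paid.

Verdant pays $94,000

Bids ranked: 109,000 (Verdant) > 96,000 (Orion) > 94,000 (Quill) > 71,000 (Meridian) > 67,000 (Hale) > 46,000 (Willow) > …
Verdant is highest; pays the third-highest bid, $94,000.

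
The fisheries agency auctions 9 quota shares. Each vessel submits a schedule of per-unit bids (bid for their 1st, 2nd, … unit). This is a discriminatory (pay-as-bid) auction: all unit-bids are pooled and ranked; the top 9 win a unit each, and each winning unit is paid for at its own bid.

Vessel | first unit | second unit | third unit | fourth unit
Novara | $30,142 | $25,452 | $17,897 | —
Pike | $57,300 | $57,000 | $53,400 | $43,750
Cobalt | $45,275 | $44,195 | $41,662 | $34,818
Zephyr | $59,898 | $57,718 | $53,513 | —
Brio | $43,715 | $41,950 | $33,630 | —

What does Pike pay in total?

Pike pays $211,450

Pooled unit-bids ranked (top 9): 59,898 (Zephyr-1), 57,718 (Zephyr-2), 57,300 (Pike-1), 57,000 (Pike-2), 53,513 (Zephyr-3), 53,400 (Pike-3), 45,275 (Cobalt-1), 44,195 (Cobalt-2), 43,750 (Pike-4)
Next rejected bid: $43,715 (not a price — pay-as-bid).
Pike's winning unit-bids: 57,300 + 57,000 + 53,400 + 43,750 = $211,450.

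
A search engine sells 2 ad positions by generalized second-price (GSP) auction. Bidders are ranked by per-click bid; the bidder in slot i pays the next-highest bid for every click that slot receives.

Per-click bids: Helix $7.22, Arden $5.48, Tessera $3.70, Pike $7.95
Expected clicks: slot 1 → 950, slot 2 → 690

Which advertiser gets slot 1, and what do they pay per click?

Ranked by bid: $7.95 (Pike) > $7.22 (Helix) > $5.48 (Arden) > …
Slot 1 goes to the first-ranked bidder, Pike, who pays the next bid down: $7.22/click.

Pike; $7.22 per click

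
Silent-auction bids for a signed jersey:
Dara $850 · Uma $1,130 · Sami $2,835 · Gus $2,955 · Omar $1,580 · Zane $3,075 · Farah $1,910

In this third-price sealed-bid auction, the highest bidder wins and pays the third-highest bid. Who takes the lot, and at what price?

Rule: the highest bidder wins and pays the third-highest bid.
Bids ranked: 3,075 (Zane) > 2,955 (Gus) > 2,835 (Sami) > 1,910 (Farah) > 1,580 (Omar) > 1,130 (Uma) > …
Zane wins; payment is bid #3 in the ranking = $2,835.

Zane pays $2,835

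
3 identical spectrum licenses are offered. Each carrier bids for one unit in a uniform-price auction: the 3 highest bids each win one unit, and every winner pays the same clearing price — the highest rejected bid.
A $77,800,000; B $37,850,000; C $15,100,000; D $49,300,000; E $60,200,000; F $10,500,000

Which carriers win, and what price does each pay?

Ordering the bids: 77,800,000 (A), 60,200,000 (E), 49,300,000 (D), 37,850,000 (B), 15,100,000 (C), …
The 3 highest are A, E, D.
First losing bid is B's $37,850,000, which sets the uniform price.

A, E, D; each pays $37,850,000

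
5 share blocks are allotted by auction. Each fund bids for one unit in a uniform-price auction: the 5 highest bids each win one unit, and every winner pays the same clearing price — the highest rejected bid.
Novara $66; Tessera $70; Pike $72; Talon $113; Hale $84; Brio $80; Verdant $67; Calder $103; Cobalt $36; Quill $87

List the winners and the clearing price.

Bids ranked high→low: 113 (Talon), 103 (Calder), 87 (Quill), 84 (Hale), 80 (Brio), 72 (Pike), 70 (Tessera), …
The 5 highest are Talon, Calder, Quill, Hale, Brio.
Highest unsuccessful bid: $72 → clearing price.

Talon, Calder, Quill, Hale, Brio; each pays $72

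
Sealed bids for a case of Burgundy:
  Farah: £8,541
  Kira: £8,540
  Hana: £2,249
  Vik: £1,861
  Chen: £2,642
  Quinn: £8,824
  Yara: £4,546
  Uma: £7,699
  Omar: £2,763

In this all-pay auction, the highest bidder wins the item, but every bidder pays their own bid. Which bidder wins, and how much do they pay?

All-pay auction: the highest bidder wins the item, but every bidder pays their own bid.
Bids ranked: 8,824 (Quinn) > 8,541 (Farah) > 8,540 (Kira) > 7,699 (Uma) > 4,546 (Yara) > 2,763 (Omar) > …
Quinn is highest and takes the item; every bidder forfeits their bid.

Quinn pays £8,824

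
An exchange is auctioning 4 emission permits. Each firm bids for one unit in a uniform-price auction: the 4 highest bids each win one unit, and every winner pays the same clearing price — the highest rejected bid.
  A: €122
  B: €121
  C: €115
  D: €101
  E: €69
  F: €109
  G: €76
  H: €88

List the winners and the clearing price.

Bids ranked high→low: 122 (A), 121 (B), 115 (C), 109 (F), 101 (D), 88 (H), …
Winners (4 units): A, B, C, F.
Highest unsuccessful bid: €101 → clearing price.

A, B, C, F; each pays €101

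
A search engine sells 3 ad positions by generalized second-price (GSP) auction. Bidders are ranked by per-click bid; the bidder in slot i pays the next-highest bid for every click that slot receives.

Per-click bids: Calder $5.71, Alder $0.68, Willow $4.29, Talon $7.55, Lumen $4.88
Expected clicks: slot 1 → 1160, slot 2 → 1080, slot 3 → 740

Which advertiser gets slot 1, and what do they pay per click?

Ranked by bid: $7.55 (Talon) > $5.71 (Calder) > $4.88 (Lumen) > $4.29 (Willow) > …
Slot 1 goes to the first-ranked bidder, Talon, who pays the next bid down: $5.71/click.

Talon; $5.71 per click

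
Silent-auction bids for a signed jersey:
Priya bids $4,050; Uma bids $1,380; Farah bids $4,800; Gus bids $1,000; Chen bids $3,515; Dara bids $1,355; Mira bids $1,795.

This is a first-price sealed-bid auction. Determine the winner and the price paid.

First-price sealed-bid auction: the highest bidder wins and pays their own bid.
Sorting bids: 4,800 (Farah) > 4,050 (Priya) > 3,515 (Chen) > 1,795 (Mira) > 1,380 (Uma) > 1,355 (Dara) > …
Farah has the highest bid and pays exactly that: $4,800.

Farah pays $4,800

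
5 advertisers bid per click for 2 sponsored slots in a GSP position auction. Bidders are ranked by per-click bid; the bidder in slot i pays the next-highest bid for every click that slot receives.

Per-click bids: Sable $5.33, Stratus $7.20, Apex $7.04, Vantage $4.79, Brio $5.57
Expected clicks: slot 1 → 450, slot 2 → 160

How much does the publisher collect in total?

Ranked by bid: $7.20 (Stratus) > $7.04 (Apex) > $5.57 (Brio) > …
Slot 1: Stratus pays $7.04 × 450 = $3168.00
Slot 2: Apex pays $5.57 × 160 = $891.20
Total = $4059.20

Total revenue: $4059.20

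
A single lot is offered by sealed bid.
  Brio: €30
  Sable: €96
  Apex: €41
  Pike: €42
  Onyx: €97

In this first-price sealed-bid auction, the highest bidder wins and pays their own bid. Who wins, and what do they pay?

Onyx pays €97

Bids in order: 97 (Onyx) > 96 (Sable) > 42 (Pike) > 41 (Apex) > 30 (Brio)
Onyx has the highest bid and pays exactly that: €97.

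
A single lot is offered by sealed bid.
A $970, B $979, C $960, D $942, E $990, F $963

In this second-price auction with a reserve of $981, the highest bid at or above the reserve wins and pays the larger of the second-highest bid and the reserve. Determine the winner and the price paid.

Bids ranked: 990 (E) > 979 (B) > 970 (A) > 963 (F) > 960 (C) > 942 (D)
E has the top bid at or above the reserve ($990).
max(second-highest $979, reserve $981) = $981.

E pays $981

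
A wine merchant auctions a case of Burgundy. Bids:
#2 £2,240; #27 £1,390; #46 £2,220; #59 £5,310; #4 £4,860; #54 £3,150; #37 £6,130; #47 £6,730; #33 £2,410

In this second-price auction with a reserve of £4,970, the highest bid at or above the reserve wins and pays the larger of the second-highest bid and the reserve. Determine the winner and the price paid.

#47 pays £6,130

Sorting bids: 6,730 (#47) > 6,130 (#37) > 5,310 (#59) > 4,860 (#4) > 3,150 (#54) > 2,410 (#33) > …
Highest eligible bid: #47 at £6,730.
max(second-highest £6,130, reserve £4,970) = £6,130; the reserve does not bind.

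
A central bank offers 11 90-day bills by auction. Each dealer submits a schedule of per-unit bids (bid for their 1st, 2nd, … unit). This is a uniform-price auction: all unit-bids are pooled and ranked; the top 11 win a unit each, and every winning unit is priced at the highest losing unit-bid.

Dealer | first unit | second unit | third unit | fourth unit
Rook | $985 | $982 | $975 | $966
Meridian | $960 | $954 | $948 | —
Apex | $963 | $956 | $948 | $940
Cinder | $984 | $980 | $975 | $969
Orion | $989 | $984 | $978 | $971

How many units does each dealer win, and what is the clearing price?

Cinder 4, Orion 4, Rook 3; clearing price $966

Merging the schedules and taking the best 11: 989 (Orion-1), 985 (Rook-1), 984 (Cinder-1), 984 (Orion-2), 982 (Rook-2), 980 (Cinder-2), 978 (Orion-3), 975 (Rook-3), 975 (Cinder-3), 971 (Orion-4), 969 (Cinder-4)
Highest rejected unit-bid = $966.
Allocation: Cinder 4, Orion 4, Rook 3.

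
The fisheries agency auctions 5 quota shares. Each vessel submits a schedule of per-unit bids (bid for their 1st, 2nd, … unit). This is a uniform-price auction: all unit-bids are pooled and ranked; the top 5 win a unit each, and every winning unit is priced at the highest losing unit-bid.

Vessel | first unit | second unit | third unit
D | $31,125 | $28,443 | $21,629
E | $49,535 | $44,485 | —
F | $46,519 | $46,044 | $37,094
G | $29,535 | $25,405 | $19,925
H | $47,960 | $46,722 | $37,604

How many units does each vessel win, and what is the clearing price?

E 1, F 2, H 2; clearing price $44,485

All unit-bids, highest first — top 5: 49,535 (E-1), 47,960 (H-1), 46,722 (H-2), 46,519 (F-1), 46,044 (F-2)
Highest rejected unit-bid = $44,485.
Allocation: E 1, F 2, H 2.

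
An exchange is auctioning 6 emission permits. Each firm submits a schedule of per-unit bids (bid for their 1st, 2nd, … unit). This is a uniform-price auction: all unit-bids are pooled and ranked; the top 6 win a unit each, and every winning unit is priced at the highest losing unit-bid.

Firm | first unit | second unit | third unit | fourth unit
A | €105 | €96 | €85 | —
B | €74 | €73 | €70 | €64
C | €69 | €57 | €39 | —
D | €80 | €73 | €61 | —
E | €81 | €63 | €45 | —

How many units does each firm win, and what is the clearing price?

A 3, B 1, D 1, E 1; clearing price €73

Merging the schedules and taking the best 6: 105 (A-1), 96 (A-2), 85 (A-3), 81 (E-1), 80 (D-1), 74 (B-1)
First bid not allocated: €73.
Allocation: A 3, B 1, D 1, E 1.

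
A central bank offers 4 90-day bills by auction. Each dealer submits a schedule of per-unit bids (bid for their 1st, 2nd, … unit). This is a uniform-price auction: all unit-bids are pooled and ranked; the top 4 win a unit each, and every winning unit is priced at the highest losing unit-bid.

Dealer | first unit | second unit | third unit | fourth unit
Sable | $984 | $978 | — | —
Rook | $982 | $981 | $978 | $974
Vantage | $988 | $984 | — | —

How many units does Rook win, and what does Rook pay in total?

All unit-bids, highest first — top 4: 988 (Vantage-1), 984 (Sable-1), 984 (Vantage-2), 982 (Rook-1)
Highest rejected unit-bid = $981.
Rook wins 1 unit(s) at $981 each.

Rook: 1 unit, pays $981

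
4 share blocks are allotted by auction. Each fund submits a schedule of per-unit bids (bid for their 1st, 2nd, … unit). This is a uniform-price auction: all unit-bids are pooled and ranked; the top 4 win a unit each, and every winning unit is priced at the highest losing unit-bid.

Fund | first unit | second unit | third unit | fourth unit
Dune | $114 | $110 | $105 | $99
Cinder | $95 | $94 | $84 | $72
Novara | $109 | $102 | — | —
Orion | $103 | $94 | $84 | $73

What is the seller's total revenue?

Total revenue: $412

All unit-bids, highest first — top 4: 114 (Dune-1), 110 (Dune-2), 109 (Novara-1), 105 (Dune-3)
The (k+1)-th unit-bid is $103.
Allocation: Dune 3, Novara 1. Every unit priced at $103.
Revenue = 4 × 103 = $412.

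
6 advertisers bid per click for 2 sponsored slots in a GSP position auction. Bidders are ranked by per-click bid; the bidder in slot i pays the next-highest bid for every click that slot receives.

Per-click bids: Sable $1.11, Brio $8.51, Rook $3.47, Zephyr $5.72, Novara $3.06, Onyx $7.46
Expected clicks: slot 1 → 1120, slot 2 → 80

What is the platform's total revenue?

Total revenue: $8812.80

Per-click bids in order: $8.51 (Brio) > $7.46 (Onyx) > $5.72 (Zephyr) > …
Slot 1: Brio pays $7.46 × 1120 = $8355.20
Slot 2: Onyx pays $5.72 × 80 = $457.60
Total = $8812.80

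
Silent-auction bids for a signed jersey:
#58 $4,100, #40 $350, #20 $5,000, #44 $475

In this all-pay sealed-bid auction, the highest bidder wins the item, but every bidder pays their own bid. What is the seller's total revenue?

Total revenue: $9,925

All-pay sealed-bid auction: the highest bidder wins the item, but every bidder pays their own bid.
Bids ranked: 5,000 (#20) > 4,100 (#58) > 475 (#44) > 350 (#40)
Every bidder forfeits their bid regardless of winning.
Revenue = 4,100 + 350 + 5,000 + 475 = $9,925.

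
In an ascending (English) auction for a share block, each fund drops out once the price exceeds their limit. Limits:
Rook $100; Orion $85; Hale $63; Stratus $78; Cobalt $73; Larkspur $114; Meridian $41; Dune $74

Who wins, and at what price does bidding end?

Larkspur wins at $100

Limits in order: 114 (Larkspur) > 100 (Rook) > 85 (Orion) > 78 (Stratus) > 74 (Dune) > 73 (Cobalt) > …
Bidding ends when Rook exits at $100; Larkspur takes it.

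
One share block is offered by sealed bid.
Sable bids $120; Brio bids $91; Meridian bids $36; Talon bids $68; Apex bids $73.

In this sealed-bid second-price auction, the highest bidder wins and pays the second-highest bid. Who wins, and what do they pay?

Sable pays $91

Sorting bids: 120 (Sable) > 91 (Brio) > 73 (Apex) > 68 (Talon) > 36 (Meridian)
Sable wins with the highest bid; price is set by the runner-up at $91.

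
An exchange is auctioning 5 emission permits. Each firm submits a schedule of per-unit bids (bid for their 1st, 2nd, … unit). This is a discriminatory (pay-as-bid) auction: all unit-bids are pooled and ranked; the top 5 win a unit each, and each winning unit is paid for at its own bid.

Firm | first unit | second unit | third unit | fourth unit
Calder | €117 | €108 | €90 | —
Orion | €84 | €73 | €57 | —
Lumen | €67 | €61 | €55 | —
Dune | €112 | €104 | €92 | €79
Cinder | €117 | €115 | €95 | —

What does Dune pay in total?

Dune pays €112

All unit-bids, highest first — top 5: 117 (Calder-1), 117 (Cinder-1), 115 (Cinder-2), 112 (Dune-1), 108 (Calder-2)
Next rejected bid: €104 (not a price — pay-as-bid).
Dune's winning unit-bids: 112 = €112.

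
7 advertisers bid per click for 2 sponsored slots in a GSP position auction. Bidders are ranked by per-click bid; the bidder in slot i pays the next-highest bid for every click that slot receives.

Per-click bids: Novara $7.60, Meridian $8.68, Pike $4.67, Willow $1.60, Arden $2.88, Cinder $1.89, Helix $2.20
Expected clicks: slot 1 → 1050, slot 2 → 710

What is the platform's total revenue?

Sorting advertisers: $8.68 (Meridian) > $7.60 (Novara) > $4.67 (Pike) > …
Slot 1: Meridian pays $7.60 × 1050 = $7980.00
Slot 2: Novara pays $4.67 × 710 = $3315.70
Total = $11295.70

Total revenue: $11295.70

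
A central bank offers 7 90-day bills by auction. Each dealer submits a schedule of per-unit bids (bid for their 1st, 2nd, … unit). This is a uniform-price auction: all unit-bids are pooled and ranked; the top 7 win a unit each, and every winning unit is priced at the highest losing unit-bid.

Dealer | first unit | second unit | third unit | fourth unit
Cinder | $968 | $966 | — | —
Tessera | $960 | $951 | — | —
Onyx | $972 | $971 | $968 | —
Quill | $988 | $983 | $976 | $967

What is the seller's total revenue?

Merging the schedules and taking the best 7: 988 (Quill-1), 983 (Quill-2), 976 (Quill-3), 972 (Onyx-1), 971 (Onyx-2), 968 (Cinder-1), 968 (Onyx-3)
The (k+1)-th unit-bid is $967.
Allocation: Cinder 1, Onyx 3, Quill 3. Every unit priced at $967.
Revenue = 7 × 967 = $6,769.

Total revenue: $6,769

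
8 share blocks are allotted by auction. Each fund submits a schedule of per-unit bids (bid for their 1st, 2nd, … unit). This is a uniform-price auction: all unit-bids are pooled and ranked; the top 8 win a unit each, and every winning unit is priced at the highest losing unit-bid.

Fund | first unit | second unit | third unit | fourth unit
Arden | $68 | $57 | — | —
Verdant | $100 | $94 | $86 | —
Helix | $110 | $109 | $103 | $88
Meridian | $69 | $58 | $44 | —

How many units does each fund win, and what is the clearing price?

Pooled unit-bids ranked (top 8): 110 (Helix-1), 109 (Helix-2), 103 (Helix-3), 100 (Verdant-1), 94 (Verdant-2), 88 (Helix-4), 86 (Verdant-3), 69 (Meridian-1)
The (k+1)-th unit-bid is $68.
Allocation: Helix 4, Meridian 1, Verdant 3.

Helix 4, Meridian 1, Verdant 3; clearing price $68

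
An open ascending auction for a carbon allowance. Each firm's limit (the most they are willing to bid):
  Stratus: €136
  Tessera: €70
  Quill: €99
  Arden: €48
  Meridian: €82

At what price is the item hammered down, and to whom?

Open ascending-bid auction: the price rises until one bidder remains; the winner pays the price at which the last rival dropped out.
Limits in order: 136 (Stratus) > 99 (Quill) > 82 (Meridian) > 70 (Tessera) > 48 (Arden)
Quill is the last rival to drop out, at €99; Stratus remains and wins at that price.

Stratus wins at €99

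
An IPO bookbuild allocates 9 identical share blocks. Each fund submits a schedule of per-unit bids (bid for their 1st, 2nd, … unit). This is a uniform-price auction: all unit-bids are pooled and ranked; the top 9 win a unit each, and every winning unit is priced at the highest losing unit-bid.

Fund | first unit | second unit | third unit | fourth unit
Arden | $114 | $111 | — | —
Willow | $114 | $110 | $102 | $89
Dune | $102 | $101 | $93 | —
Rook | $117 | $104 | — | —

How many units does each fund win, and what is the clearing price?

Arden 2, Dune 2, Rook 2, Willow 3; clearing price $93

Pooled unit-bids ranked (top 9): 117 (Rook-1), 114 (Arden-1), 114 (Willow-1), 111 (Arden-2), 110 (Willow-2), 104 (Rook-2), 102 (Willow-3), 102 (Dune-1), 101 (Dune-2)
First bid not allocated: $93.
Allocation: Arden 2, Dune 2, Rook 2, Willow 3.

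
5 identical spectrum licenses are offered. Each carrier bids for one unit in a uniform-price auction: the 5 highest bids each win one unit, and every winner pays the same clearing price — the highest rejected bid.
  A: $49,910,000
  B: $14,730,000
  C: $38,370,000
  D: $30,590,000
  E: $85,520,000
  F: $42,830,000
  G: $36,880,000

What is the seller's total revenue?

Sorting: 85,520,000 (E), 49,910,000 (A), 42,830,000 (F), 38,370,000 (C), 36,880,000 (G), 30,590,000 (D), 14,730,000 (B)
Top 5: E, A, F, C, G.
Highest unsuccessful bid: $30,590,000 → clearing price.
Total revenue = 5 × $30,590,000 = $152,950,000.

Total revenue: $152,950,000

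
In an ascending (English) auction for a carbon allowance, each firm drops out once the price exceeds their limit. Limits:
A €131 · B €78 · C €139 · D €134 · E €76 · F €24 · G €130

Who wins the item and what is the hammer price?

C wins at €134

Sorting limits: 139 (C) > 134 (D) > 131 (A) > 130 (G) > 78 (B) > 76 (E) > …
Bidding ends when D exits at €134; C takes it.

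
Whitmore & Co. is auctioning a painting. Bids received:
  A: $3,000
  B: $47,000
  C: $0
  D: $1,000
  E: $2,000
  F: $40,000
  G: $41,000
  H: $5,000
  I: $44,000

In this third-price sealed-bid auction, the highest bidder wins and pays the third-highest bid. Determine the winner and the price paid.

B pays $41,000

Bids in order: 47,000 (B) > 44,000 (I) > 41,000 (G) > 40,000 (F) > 5,000 (H) > 3,000 (A) > …
B wins; payment is bid #3 in the ranking = $41,000.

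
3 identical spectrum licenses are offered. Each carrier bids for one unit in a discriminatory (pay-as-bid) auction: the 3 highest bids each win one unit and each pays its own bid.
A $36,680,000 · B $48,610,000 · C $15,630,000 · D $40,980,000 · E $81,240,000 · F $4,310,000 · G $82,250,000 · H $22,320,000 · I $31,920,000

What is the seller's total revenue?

Sorting: 82,250,000 (G), 81,240,000 (E), 48,610,000 (B), 40,980,000 (D), 36,680,000 (A), …
Top 3: G, E, B.
Total revenue = 82,250,000 + 81,240,000 + 48,610,000 = $212,100,000.

Total revenue: $212,100,000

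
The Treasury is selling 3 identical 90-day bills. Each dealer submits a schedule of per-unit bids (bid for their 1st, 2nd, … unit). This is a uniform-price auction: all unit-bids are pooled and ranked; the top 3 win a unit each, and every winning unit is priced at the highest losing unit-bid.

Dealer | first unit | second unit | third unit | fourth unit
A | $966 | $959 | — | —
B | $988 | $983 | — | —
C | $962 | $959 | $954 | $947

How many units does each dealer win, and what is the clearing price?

Merging the schedules and taking the best 3: 988 (B-1), 983 (B-2), 966 (A-1)
The (k+1)-th unit-bid is $962.
Allocation: A 1, B 2.

A 1, B 2; clearing price $962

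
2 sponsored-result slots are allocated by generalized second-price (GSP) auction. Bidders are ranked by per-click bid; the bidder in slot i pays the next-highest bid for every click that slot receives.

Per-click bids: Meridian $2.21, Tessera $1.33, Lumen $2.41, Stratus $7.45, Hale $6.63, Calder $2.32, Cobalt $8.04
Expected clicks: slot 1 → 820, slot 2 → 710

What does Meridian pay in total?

Meridian pays $0.00

Per-click bids in order: $8.04 (Cobalt) > $7.45 (Stratus) > $6.63 (Hale) > …
Meridian ranks below slot 2 → no slot, pays nothing.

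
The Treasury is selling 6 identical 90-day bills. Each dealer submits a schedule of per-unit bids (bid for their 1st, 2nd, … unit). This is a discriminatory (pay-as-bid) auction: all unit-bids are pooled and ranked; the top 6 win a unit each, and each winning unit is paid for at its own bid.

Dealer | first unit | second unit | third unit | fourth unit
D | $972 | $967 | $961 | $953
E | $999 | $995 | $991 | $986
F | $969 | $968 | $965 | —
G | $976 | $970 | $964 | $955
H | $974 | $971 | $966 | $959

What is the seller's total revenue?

Pooled unit-bids ranked (top 6): 999 (E-1), 995 (E-2), 991 (E-3), 986 (E-4), 976 (G-1), 974 (H-1)
Next rejected bid: $972 (not a price — pay-as-bid).
Each winning unit pays its own bid.
Revenue = 999 + 995 + 991 + 986 + 976 + 974 = $5,921.

Total revenue: $5,921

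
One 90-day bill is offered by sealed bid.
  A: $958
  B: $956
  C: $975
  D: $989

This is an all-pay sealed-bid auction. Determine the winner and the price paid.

All-pay sealed-bid auction: the highest bidder wins the item, but every bidder pays their own bid.
Bids ranked: 989 (D) > 975 (C) > 958 (A) > 956 (B)
D is highest and takes the item; every bidder forfeits their bid.

D pays $989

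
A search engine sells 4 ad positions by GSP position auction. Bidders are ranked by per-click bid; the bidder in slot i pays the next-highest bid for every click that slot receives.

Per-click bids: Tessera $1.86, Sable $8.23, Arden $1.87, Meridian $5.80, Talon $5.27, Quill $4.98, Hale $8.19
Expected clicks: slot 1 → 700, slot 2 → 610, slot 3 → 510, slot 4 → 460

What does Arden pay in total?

Arden pays $0.00

Ranked by bid: $8.23 (Sable) > $8.19 (Hale) > $5.80 (Meridian) > $5.27 (Talon) > $4.98 (Quill) > …
Arden ranks below slot 4 → no slot, pays nothing.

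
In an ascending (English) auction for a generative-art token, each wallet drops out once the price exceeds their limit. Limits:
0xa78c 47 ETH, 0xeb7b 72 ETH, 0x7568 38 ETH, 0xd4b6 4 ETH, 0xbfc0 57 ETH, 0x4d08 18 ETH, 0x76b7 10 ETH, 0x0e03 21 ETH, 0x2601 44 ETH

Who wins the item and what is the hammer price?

0xeb7b wins at 57 ETH

Open ascending-bid auction: the price rises until one bidder remains; the winner pays the price at which the last rival dropped out.
Limits ranked: 72 (0xeb7b) > 57 (0xbfc0) > 47 (0xa78c) > 44 (0x2601) > 38 (0x7568) > 21 (0x0e03) > …
Bidding ends when 0xbfc0 exits at 57 ETH; 0xeb7b takes it.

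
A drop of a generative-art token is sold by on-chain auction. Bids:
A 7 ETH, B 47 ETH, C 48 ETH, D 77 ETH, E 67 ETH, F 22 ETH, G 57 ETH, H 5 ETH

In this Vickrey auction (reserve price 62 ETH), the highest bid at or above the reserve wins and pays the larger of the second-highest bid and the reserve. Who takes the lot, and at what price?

Vickrey auction (reserve price 62 ETH): the highest bid at or above the reserve wins and pays the larger of the second-highest bid and the reserve.
Bids in order: 77 (D) > 67 (E) > 57 (G) > 48 (C) > 47 (B) > 22 (F) > …
Highest eligible bid: D at 77 ETH.
max(second-highest 67 ETH, reserve 62 ETH) = 67 ETH; the reserve does not bind.

D pays 67 ETH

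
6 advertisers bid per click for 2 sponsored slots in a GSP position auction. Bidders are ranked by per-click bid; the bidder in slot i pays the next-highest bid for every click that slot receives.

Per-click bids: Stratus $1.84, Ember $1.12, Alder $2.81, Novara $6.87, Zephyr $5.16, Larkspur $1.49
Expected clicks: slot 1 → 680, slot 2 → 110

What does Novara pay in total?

Sorting advertisers: $6.87 (Novara) > $5.16 (Zephyr) > $2.81 (Alder) > …
Novara holds slot 1 → pays next bid $5.16 × 680 clicks = $3508.80.

Novara pays $3508.80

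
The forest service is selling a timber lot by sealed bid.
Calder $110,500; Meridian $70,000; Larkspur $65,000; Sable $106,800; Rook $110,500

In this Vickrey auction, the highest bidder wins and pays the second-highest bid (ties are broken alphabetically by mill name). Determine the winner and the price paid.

Calder pays $110,500

Rule: the highest bidder wins and pays the second-highest bid.
Bids ranked: 110,500 (Calder) > 110,500 (Rook) > 106,800 (Sable) > 70,000 (Meridian) > 65,000 (Larkspur)
Tie at $110,500 → Calder wins by tie-break.
Second-price: Calder pays Rook's bid of $110,500.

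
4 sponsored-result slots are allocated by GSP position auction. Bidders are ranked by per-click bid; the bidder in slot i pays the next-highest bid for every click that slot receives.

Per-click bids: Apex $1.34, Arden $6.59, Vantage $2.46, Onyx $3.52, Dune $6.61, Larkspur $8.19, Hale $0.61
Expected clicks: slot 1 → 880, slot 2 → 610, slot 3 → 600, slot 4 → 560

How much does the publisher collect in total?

Total revenue: $13326.30

Per-click bids in order: $8.19 (Larkspur) > $6.61 (Dune) > $6.59 (Arden) > $3.52 (Onyx) > $2.46 (Vantage) > …
Slot 1: Larkspur pays $6.61 × 880 = $5816.80
Slot 2: Dune pays $6.59 × 610 = $4019.90
Slot 3: Arden pays $3.52 × 600 = $2112.00
Slot 4: Onyx pays $2.46 × 560 = $1377.60
Total = $13326.30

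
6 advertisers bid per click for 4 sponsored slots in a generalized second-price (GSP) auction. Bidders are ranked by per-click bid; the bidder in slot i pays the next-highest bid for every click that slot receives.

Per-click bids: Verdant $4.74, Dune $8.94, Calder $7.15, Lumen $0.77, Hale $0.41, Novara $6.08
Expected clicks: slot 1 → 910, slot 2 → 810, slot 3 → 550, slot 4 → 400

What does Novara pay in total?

Sorting advertisers: $8.94 (Dune) > $7.15 (Calder) > $6.08 (Novara) > $4.74 (Verdant) > $0.77 (Lumen) > …
Novara holds slot 3 → pays next bid $4.74 × 550 clicks = $2607.00.

Novara pays $2607.00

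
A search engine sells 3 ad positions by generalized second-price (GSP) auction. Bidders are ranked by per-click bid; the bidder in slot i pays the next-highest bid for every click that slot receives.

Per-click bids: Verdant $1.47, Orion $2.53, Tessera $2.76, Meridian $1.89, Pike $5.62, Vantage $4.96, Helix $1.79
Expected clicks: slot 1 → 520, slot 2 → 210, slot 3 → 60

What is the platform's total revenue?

Total revenue: $3310.60

Ranked by bid: $5.62 (Pike) > $4.96 (Vantage) > $2.76 (Tessera) > $2.53 (Orion) > …
Slot 1: Pike pays $4.96 × 520 = $2579.20
Slot 2: Vantage pays $2.76 × 210 = $579.60
Slot 3: Tessera pays $2.53 × 60 = $151.80
Total = $3310.60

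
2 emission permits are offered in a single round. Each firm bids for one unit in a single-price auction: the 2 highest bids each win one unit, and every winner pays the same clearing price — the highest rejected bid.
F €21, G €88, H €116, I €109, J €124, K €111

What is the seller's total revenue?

Total revenue: €222

Sorting: 124 (J), 116 (H), 111 (K), 109 (I), …
The 2 highest are J, H.
Clearing price = highest rejected bid = €111.
Total revenue = 2 × €111 = €222.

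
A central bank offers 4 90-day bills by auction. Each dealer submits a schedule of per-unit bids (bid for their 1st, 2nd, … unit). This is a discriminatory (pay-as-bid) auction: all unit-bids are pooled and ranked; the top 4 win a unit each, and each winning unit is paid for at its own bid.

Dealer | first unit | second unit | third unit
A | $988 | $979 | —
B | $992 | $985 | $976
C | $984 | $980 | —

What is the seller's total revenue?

Pooled unit-bids ranked (top 4): 992 (B-1), 988 (A-1), 985 (B-2), 984 (C-1)
Next rejected bid: $980 (not a price — pay-as-bid).
Each winning unit pays its own bid.
Revenue = 992 + 988 + 985 + 984 = $3,949.

Total revenue: $3,949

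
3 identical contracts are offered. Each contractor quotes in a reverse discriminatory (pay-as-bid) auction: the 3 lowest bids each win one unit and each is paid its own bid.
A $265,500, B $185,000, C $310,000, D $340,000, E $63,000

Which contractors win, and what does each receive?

Ordering the bids: 63,000 (E), 185,000 (B), 265,500 (A), 310,000 (C), 340,000 (D)
The 3 lowest are E, B, A.
Each winner is paid its own bid: E $63,000, B $185,000, A $265,500.

E $63,000, B $185,000, A $265,500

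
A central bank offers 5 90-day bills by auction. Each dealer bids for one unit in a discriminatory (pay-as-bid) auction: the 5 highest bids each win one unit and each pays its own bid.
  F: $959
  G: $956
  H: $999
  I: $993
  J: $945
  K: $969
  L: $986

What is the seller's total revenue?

Total revenue: $4,906

Bids ranked high→low: 999 (H), 993 (I), 986 (L), 969 (K), 959 (F), 956 (G), 945 (J)
Winners (5 units): H, I, L, K, F.
Total revenue = 999 + 993 + 986 + 969 + 959 = $4,906.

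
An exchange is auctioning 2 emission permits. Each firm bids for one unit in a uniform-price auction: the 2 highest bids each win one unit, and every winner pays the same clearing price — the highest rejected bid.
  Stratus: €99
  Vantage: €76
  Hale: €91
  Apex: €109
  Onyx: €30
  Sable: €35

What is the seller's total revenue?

Total revenue: €182

Sorting: 109 (Apex), 99 (Stratus), 91 (Hale), 76 (Vantage), …
The 2 highest are Apex, Stratus.
Highest unsuccessful bid: €91 → clearing price.
Total revenue = 2 × €91 = €182.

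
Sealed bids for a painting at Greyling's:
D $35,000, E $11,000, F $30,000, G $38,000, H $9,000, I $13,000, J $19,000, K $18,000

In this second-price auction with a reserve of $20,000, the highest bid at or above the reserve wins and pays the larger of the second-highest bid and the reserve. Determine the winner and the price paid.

Sorting bids: 38,000 (G) > 35,000 (D) > 30,000 (F) > 19,000 (J) > 18,000 (K) > 13,000 (I) > …
G has the top bid at or above the reserve ($38,000).
Second-highest bid $35,000 exceeds the reserve $20,000 → payment $35,000.

G pays $35,000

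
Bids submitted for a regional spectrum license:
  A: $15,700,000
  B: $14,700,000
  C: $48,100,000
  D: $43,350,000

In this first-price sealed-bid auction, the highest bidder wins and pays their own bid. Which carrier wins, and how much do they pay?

Bids in order: 48,100,000 (C) > 43,350,000 (D) > 15,700,000 (A) > 14,700,000 (B)
C is highest → pays own bid, $48,100,000.

C pays $48,100,000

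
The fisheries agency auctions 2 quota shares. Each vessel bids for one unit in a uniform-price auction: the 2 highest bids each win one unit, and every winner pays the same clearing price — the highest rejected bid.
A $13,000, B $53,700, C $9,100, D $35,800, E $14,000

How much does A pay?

A pays $0

Bids ranked high→low: 53,700 (B), 35,800 (D), 14,000 (E), 13,000 (A), …
The 2 highest are B, D.
Clearing price = highest rejected bid = $14,000.
A does not win → pays $0.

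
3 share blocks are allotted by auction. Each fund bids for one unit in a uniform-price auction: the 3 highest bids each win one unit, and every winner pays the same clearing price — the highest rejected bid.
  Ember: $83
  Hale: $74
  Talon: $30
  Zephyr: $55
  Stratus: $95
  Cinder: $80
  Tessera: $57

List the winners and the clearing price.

Stratus, Ember, Cinder; each pays $74

Bids ranked high→low: 95 (Stratus), 83 (Ember), 80 (Cinder), 74 (Hale), 57 (Tessera), …
The 3 highest are Stratus, Ember, Cinder.
Highest unsuccessful bid: $74 → clearing price.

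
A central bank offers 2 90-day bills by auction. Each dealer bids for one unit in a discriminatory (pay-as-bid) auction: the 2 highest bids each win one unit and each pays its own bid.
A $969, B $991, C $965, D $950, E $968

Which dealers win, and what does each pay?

B $991, A $969

Sorting: 991 (B), 969 (A), 968 (E), 965 (C), …
Top 2: B, A.
Each winner pays its own bid: B $991, A $969.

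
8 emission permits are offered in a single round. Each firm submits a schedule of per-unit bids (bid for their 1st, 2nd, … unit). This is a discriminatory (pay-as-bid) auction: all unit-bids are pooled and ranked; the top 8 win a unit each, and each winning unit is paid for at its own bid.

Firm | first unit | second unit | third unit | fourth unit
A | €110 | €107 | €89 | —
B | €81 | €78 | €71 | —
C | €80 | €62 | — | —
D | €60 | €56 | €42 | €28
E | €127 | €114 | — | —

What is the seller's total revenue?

Pooled unit-bids ranked (top 8): 127 (E-1), 114 (E-2), 110 (A-1), 107 (A-2), 89 (A-3), 81 (B-1), 80 (C-1), 78 (B-2)
Next rejected bid: €71 (not a price — pay-as-bid).
Each winning unit pays its own bid.
Revenue = 127 + 114 + 110 + 107 + 89 + 81 + 80 + 78 = €786.

Total revenue: €786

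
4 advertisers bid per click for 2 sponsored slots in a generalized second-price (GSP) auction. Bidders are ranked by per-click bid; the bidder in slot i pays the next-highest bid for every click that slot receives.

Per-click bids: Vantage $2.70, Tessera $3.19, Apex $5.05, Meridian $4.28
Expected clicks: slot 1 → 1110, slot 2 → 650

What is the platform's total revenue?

Total revenue: $6824.30

Per-click bids in order: $5.05 (Apex) > $4.28 (Meridian) > $3.19 (Tessera) > …
Slot 1: Apex pays $4.28 × 1110 = $4750.80
Slot 2: Meridian pays $3.19 × 650 = $2073.50
Total = $6824.30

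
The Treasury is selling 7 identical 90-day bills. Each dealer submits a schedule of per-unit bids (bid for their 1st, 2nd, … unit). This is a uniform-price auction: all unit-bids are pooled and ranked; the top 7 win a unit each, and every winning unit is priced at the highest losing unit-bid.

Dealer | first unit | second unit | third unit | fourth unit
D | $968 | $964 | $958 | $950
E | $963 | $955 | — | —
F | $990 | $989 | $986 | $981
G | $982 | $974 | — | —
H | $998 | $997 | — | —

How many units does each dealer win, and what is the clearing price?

Merging the schedules and taking the best 7: 998 (H-1), 997 (H-2), 990 (F-1), 989 (F-2), 986 (F-3), 982 (G-1), 981 (F-4)
Highest rejected unit-bid = $974.
Allocation: F 4, G 1, H 2.

F 4, G 1, H 2; clearing price $974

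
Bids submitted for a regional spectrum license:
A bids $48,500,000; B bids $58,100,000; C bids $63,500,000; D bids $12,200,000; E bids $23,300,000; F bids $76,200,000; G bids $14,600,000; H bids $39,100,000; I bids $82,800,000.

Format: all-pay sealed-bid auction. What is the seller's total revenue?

Bids ranked: 82,800,000 (I) > 76,200,000 (F) > 63,500,000 (C) > 58,100,000 (B) > 48,500,000 (A) > 39,100,000 (H) > …
Every bidder forfeits their bid regardless of winning.
Revenue = 48,500,000 + 58,100,000 + 63,500,000 + 12,200,000 + 23,300,000 + 76,200,000 + 14,600,000 + 39,100,000 + 82,800,000 = $418,300,000.

Total revenue: $418,300,000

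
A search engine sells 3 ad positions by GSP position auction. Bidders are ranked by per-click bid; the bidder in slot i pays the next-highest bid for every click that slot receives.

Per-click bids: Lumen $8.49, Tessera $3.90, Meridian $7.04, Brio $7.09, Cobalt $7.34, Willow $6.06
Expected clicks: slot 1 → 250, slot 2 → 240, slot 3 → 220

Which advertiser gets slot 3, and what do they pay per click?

Ranked by bid: $8.49 (Lumen) > $7.34 (Cobalt) > $7.09 (Brio) > $7.04 (Meridian) > …
Slot 3 goes to the third-ranked bidder, Brio, who pays the next bid down: $7.04/click.

Brio; $7.04 per click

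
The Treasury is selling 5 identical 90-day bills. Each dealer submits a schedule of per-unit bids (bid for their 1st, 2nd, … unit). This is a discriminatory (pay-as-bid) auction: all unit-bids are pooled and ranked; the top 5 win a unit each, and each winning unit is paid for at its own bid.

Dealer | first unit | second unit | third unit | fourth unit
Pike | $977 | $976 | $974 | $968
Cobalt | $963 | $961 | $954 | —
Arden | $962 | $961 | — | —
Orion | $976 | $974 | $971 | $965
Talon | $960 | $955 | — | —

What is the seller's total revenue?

Merging the schedules and taking the best 5: 977 (Pike-1), 976 (Pike-2), 976 (Orion-1), 974 (Pike-3), 974 (Orion-2)
Next rejected bid: $971 (not a price — pay-as-bid).
Each winning unit pays its own bid.
Revenue = 977 + 976 + 976 + 974 + 974 = $4,877.

Total revenue: $4,877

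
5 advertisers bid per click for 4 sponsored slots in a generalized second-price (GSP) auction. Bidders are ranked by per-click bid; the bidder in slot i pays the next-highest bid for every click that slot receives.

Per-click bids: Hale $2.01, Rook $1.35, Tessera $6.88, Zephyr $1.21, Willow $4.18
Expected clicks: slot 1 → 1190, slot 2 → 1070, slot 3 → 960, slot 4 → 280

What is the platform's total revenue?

Total revenue: $8759.70

Sorting advertisers: $6.88 (Tessera) > $4.18 (Willow) > $2.01 (Hale) > $1.35 (Rook) > $1.21 (Zephyr)
Slot 1: Tessera pays $4.18 × 1190 = $4974.20
Slot 2: Willow pays $2.01 × 1070 = $2150.70
Slot 3: Hale pays $1.35 × 960 = $1296.00
Slot 4: Rook pays $1.21 × 280 = $338.80
Total = $8759.70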